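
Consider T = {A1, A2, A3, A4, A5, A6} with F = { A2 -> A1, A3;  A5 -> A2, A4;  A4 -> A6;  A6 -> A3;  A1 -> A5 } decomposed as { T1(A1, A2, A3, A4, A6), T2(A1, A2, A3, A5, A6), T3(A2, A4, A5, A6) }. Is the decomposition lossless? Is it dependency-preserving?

lossless and dependency-preserving

Lossless test (chase): Rows 1 and 3 agree on A2; apply A2→A1, A3 and equate their A1, A3 entries. Rows 2 and 3 agree on A5; apply A5→A2, A4 and equate their A2, A4 entries. Rows 1 and 2 agree on A1; apply A1→A5 and equate their A5 entries. Row 1 is now all distinguished symbols — the join is lossless.
Dependency preservation: every FD's attributes lie within a single fragment, so each can be enforced locally — preserved.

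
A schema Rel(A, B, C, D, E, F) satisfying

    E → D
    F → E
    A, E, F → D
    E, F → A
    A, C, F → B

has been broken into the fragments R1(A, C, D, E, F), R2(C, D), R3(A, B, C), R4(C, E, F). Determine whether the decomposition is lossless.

No

Chase test. Columns are A, B, C, D, E, F; row i has aⱼ where attribute j ∈ Ri, else bᵢⱼ.
Initial tableau (one row per fragment):
  row 1: a1 b12 a3 a4 a5 a6
  row 2: b21 b22 a3 a4 b25 b26
  row 3: a1 a2 a3 b34 b35 b36
  row 4: b41 b42 a3 b44 a5 a6
Rows 1 and 4 agree on E; apply E→D and equate their D entries.
Rows 1 and 4 agree on E, F; apply E, F→A and equate their A entries.
Rows 1 and 4 agree on A, C, F; apply A, C, F→B and equate their B entries.
No row becomes fully distinguished — the join is lossy.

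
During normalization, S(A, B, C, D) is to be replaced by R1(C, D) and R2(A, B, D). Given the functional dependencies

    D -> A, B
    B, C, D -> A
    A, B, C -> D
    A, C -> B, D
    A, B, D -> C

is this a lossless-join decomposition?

Yes

Common attributes: R1 ∩ R2 = {D}.
Closure of {D}: D → A, B applies, adding A, B; A, B, D → C applies, adding C. So (D)⁺ = {A, B, C, D}.
This closure contains every attribute of R1, so R1 ∩ R2 → R1. The join is lossless.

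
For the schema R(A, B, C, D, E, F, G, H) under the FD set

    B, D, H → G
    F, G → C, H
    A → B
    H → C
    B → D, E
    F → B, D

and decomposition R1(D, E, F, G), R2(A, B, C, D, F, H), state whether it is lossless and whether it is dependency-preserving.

lossy and not dependency-preserving

Lossless test: (D, F)⁺ = {B, D, E, F}, which is a superkey of neither fragment — lossy.
Dependency preservation: the restricted closure of {B, D, H} across the fragments never reaches {G}, so B, D, H → G cannot be enforced without a join — not preserved.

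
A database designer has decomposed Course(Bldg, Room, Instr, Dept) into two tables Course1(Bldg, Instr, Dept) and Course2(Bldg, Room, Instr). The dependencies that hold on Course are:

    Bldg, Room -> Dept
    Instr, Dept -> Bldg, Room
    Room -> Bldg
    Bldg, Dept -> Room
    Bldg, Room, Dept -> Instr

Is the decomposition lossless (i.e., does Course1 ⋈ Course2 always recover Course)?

Common attributes: Course1 ∩ Course2 = {Bldg, Instr}.
No dependency enlarges {Bldg, Instr}, so (Bldg, Instr)⁺ = {Bldg, Instr}.
The closure contains neither all of Course1 = {Bldg, Instr, Dept} nor all of Course2 = {Bldg, Room, Instr}, so the common attributes are not a superkey of either fragment. The join is lossy.

No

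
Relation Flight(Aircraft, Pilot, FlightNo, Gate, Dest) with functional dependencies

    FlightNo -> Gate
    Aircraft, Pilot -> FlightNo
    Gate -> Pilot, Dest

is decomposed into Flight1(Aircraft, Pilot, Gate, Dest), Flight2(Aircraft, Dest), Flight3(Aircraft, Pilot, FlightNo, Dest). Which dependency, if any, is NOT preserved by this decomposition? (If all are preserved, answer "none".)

FlightNo -> Gate

Check FlightNo → Gate: no single fragment contains all of {FlightNo, Gate}, and the restricted closure of {FlightNo} across the fragments never reaches {Gate}.
Aircraft, Pilot → FlightNo is preserved.
Gate → Pilot, Dest is preserved.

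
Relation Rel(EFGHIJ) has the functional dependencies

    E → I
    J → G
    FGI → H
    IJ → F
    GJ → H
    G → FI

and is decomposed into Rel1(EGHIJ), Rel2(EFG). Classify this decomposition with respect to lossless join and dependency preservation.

Lossless test: (EG)⁺ = {EFGHI}, which contains all of one fragment — lossless.
Dependency preservation: FGI → H; IJ → F; G → FI are not contained in any single fragment, but the restricted closure of each left-hand side across the fragments still reaches the right-hand side; the remaining FDs each lie inside some fragment. All dependencies are preserved.

lossless and dependency-preserving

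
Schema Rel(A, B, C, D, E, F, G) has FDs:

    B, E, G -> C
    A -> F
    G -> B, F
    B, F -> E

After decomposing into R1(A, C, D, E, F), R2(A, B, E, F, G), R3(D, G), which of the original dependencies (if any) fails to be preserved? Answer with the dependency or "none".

B, E, G -> C

Check B, E, G → C: no single fragment contains all of {B, C, E, G}, and the restricted closure of {B, E, G} across the fragments never reaches {C}.
A → F is preserved.
G → B, F is preserved.
B, F → E is preserved.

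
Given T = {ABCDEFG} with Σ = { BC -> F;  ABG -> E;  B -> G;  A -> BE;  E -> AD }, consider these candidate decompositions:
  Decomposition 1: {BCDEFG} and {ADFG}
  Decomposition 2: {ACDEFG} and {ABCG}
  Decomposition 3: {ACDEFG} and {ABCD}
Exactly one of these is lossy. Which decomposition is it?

Decomposition 1

Decomposition 1: common = {DFG}, closure = {DFG} → lossy.
Decomposition 2: common = {ACG}, closure = {ABCDEFG} → lossless.
Decomposition 3: common = {ACD}, closure = {ABCDEFG} → lossless.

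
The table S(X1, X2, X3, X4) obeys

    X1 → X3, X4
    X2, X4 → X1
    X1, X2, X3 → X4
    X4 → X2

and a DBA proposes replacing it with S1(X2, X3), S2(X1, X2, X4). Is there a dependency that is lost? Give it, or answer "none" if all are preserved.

X1 → X3, X4

Check X1 → X3, X4: no single fragment contains all of {X1, X3, X4}, and the restricted closure of {X1} across the fragments never reaches {X3, X4}.
X2, X4 → X1 is preserved.
X1, X2, X3 → X4 is preserved.
X4 → X2 is preserved.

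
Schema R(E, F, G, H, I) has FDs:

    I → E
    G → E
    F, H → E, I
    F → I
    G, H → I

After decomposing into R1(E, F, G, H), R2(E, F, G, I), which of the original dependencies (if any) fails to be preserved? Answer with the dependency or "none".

G, H → I

Check G, H → I: no single fragment contains all of {G, H, I}, and the restricted closure of {G, H} across the fragments never reaches {I}.
I → E is preserved.
G → E is preserved.
F, H → E, I is preserved.
F → I is preserved.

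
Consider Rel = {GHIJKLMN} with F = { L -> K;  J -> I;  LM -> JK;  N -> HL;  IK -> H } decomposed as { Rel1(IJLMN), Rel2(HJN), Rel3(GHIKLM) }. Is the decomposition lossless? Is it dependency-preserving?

lossy but dependency-preserving

Lossless test (chase): Rows 1 and 3 agree on L; apply L→K and equate their K entries. Rows 1 and 2 agree on J; apply J→I and equate their I entries. Rows 1 and 3 agree on LM; apply LM→JK and equate their JK entries. Rows 1 and 2 agree on N; apply N→HL and equate their HL entries. Rows 1 and 2 agree on L; apply L→K and equate their K entries. No row becomes fully distinguished — the join is lossy.
Dependency preservation: LM → JK; N → HL are not contained in any single fragment, but the restricted closure of each left-hand side across the fragments still reaches the right-hand side; the remaining FDs each lie inside some fragment. All dependencies are preserved.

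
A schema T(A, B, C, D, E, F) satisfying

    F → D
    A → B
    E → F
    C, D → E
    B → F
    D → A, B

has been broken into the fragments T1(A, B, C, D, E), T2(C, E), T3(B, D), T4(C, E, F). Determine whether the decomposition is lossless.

Chase test. Columns are A, B, C, D, E, F; row i has aⱼ where attribute j ∈ Ti, else bᵢⱼ.
Initial tableau (one row per fragment):
  row 1: a1 a2 a3 a4 a5 b16
  row 2: b21 b22 a3 b24 a5 b26
  row 3: b31 a2 b33 a4 b35 b36
  row 4: b41 b42 a3 b44 a5 a6
Rows 1 and 2 agree on E; apply E→F and equate their F entries.
Rows 1 and 4 agree on E; apply E→F and equate their F entries.
Rows 1 and 3 agree on B; apply B→F and equate their F entries.
Rows 1 and 3 agree on D; apply D→A, B and equate their A, B entries.
Rows 1 and 2 agree on F; apply F→D and equate their D entries.
Rows 1 and 4 agree on F; apply F→D and equate their D entries.
Rows 1 and 2 agree on D; apply D→A, B and equate their A, B entries.
Rows 1 and 4 agree on D; apply D→A, B and equate their A, B entries.
Row 1 is now all distinguished symbols — the join is lossless.

Yes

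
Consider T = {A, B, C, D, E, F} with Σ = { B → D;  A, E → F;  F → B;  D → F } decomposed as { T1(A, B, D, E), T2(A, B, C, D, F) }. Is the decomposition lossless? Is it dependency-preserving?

lossy but dependency-preserving

Lossless test: (A, B, D)⁺ = {A, B, D, F}, which is a superkey of neither fragment — lossy.
Dependency preservation: A, E → F is not contained in any single fragment, but the restricted closure of its left-hand side across the fragments still reaches the right-hand side; the remaining FDs each lie inside some fragment. All dependencies are preserved.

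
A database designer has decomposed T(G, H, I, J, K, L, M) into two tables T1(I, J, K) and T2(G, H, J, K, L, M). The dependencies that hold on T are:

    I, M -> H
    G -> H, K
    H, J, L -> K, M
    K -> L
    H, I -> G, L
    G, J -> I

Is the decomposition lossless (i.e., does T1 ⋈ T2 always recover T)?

No

Common attributes: T1 ∩ T2 = {J, K}.
Closure of {J, K}: K → L applies, adding L. So (J, K)⁺ = {J, K, L}.
The closure contains neither all of T1 = {I, J, K} nor all of T2 = {G, H, J, K, L, M}, so the common attributes are not a superkey of either fragment. The join is lossy.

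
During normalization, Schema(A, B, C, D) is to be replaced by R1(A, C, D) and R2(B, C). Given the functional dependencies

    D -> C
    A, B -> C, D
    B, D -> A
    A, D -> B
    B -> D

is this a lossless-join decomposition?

Common attributes: R1 ∩ R2 = {C}.
No dependency enlarges {C}, so (C)⁺ = {C}.
The closure contains neither all of R1 = {A, C, D} nor all of R2 = {B, C}, so the common attributes are not a superkey of either fragment. The join is lossy.

No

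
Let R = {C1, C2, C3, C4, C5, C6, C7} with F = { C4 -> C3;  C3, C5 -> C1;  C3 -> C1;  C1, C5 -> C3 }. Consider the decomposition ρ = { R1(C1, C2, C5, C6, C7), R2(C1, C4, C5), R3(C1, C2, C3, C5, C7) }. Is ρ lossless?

No

Chase test. Columns are C1, C2, C3, C4, C5, C6, C7; row i has aⱼ where attribute j ∈ Ri, else bᵢⱼ.
Initial tableau (one row per fragment):
  row 1: a1 a2 b13 b14 a5 a6 a7
  row 2: a1 b22 b23 a4 a5 b26 b27
  row 3: a1 a2 a3 b34 a5 b36 a7
Rows 1 and 2 agree on C1, C5; apply C1, C5→C3 and equate their C3 entries.
Rows 1 and 3 agree on C1, C5; apply C1, C5→C3 and equate their C3 entries.
No row becomes fully distinguished — the join is lossy.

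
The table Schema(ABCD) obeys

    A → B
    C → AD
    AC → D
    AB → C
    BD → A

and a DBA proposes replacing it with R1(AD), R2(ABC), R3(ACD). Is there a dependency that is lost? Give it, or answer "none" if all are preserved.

Check BD → A: no single fragment contains all of {ABD}, and the restricted closure of {BD} across the fragments never reaches {A}.
A → B is preserved.
C → AD is preserved.
AC → D is preserved.
AB → C is preserved.

BD → A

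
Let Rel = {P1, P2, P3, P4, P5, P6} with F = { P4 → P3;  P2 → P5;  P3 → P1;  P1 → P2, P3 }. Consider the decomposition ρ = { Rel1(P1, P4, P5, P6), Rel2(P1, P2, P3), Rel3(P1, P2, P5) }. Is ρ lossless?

Chase test. Columns are P1, P2, P3, P4, P5, P6; row i has aⱼ where attribute j ∈ Reli, else bᵢⱼ.
Initial tableau (one row per fragment):
  row 1: a1 b12 b13 a4 a5 a6
  row 2: a1 a2 a3 b24 b25 b26
  row 3: a1 a2 b33 b34 a5 b36
Rows 2 and 3 agree on P2; apply P2→P5 and equate their P5 entries.
Rows 1 and 2 agree on P1; apply P1→P2, P3 and equate their P2, P3 entries.
Rows 1 and 3 agree on P1; apply P1→P2, P3 and equate their P2, P3 entries.
Row 1 is now all distinguished symbols — the join is lossless.

Yes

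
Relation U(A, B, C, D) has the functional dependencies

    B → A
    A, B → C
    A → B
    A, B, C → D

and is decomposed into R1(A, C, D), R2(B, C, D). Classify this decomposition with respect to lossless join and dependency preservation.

lossy and not dependency-preserving

Lossless test: (C, D)⁺ = {C, D}, which is a superkey of neither fragment — lossy.
Dependency preservation: the restricted closure of {B} across the fragments never reaches {A}, so B → A cannot be enforced without a join — not preserved.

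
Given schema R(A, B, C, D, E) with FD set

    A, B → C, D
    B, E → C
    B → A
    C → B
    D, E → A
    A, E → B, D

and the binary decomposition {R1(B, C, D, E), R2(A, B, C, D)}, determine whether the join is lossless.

Yes

Common attributes: R1 ∩ R2 = {B, C, D}.
Closure of {B, C, D}: B → A applies, adding A. So (B, C, D)⁺ = {A, B, C, D}.
This closure contains every attribute of R2, so R1 ∩ R2 → R2. The join is lossless.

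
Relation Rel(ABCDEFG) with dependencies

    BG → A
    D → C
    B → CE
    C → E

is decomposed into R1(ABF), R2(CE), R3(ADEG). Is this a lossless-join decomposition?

Chase test. Columns are ABCDEFG; row i has aⱼ where attribute j ∈ Ri, else bᵢⱼ.
Initial tableau (one row per fragment):
  row 1: a1 a2 b13 b14 b15 a6 b17
  row 2: b21 b22 a3 b24 a5 b26 b27
  row 3: a1 b32 b33 a4 a5 b36 a7
No row becomes fully distinguished — the join is lossy.

No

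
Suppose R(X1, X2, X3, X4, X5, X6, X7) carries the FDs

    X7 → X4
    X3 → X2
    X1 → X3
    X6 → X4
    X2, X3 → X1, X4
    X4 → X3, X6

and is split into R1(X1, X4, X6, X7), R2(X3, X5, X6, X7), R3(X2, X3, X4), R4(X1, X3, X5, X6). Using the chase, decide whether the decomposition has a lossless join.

Chase test. Columns are X1, X2, X3, X4, X5, X6, X7; row i has aⱼ where attribute j ∈ Ri, else bᵢⱼ.
Initial tableau (one row per fragment):
  row 1: a1 b12 b13 a4 b15 a6 a7
  row 2: b21 b22 a3 b24 a5 a6 a7
  row 3: b31 a2 a3 a4 b35 b36 b37
  row 4: a1 b42 a3 b44 a5 a6 b47
Rows 1 and 2 agree on X7; apply X7→X4 and equate their X4 entries.
Rows 2 and 3 agree on X3; apply X3→X2 and equate their X2 entries.
Rows 2 and 4 agree on X3; apply X3→X2 and equate their X2 entries.
Rows 1 and 4 agree on X1; apply X1→X3 and equate their X3 entries.
Rows 1 and 4 agree on X6; apply X6→X4 and equate their X4 entries.
Rows 2 and 3 agree on X2, X3; apply X2, X3→X1, X4 and equate their X1, X4 entries.
Rows 2 and 4 agree on X2, X3; apply X2, X3→X1, X4 and equate their X1, X4 entries.
Rows 1 and 3 agree on X4; apply X4→X3, X6 and equate their X3, X6 entries.
Rows 1 and 2 agree on X3; apply X3→X2 and equate their X2 entries.
Row 2 is now all distinguished symbols — the join is lossless.

Yes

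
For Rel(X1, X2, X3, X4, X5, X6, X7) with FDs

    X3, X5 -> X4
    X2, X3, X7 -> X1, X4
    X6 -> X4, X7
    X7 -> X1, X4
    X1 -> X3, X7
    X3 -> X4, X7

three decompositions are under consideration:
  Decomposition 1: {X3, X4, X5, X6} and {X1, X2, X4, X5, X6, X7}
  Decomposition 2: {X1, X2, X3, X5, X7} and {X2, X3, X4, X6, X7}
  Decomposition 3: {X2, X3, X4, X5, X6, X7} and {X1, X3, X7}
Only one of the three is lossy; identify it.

Decomposition 2

Decomposition 1: common = {X4, X5, X6}, closure = {X1, X3, X4, X5, X6, X7} → lossless.
Decomposition 2: common = {X2, X3, X7}, closure = {X1, X2, X3, X4, X7} → lossy.
Decomposition 3: common = {X3, X7}, closure = {X1, X3, X4, X7} → lossless.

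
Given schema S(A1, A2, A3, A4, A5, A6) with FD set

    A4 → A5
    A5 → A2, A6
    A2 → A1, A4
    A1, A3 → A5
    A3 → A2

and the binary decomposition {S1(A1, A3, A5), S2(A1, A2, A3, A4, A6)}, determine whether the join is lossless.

Common attributes: S1 ∩ S2 = {A1, A3}.
Closure of {A1, A3}: A1, A3 → A5 applies, adding A5; A3 → A2 applies, adding A2; A5 → A2, A6 applies, adding A6; A2 → A1, A4 applies, adding A4. So (A1, A3)⁺ = {A1, A2, A3, A4, A5, A6}.
This closure contains every attribute of S1, so S1 ∩ S2 → S1. The join is lossless.

Yes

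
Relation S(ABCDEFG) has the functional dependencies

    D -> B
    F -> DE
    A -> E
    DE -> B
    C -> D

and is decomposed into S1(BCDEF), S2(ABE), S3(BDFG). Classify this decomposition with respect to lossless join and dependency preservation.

lossy but dependency-preserving

Lossless test (chase): Rows 1 and 3 agree on F; apply F→DE and equate their DE entries. No row becomes fully distinguished — the join is lossy.
Dependency preservation: every FD's attributes lie within a single fragment, so each can be enforced locally — preserved.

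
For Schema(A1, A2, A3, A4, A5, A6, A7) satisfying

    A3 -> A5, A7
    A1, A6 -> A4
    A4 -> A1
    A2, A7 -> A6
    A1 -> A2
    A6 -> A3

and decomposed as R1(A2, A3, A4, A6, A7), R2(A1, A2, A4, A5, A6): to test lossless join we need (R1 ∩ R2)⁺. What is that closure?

A1, A2, A3, A4, A5, A6, A7

R1 ∩ R2 = {A2, A4, A6}.
A4 → A1 applies, adding A1
A6 → A3 applies, adding A3
A3 → A5, A7 applies, adding A5, A7
Closure: {A1, A2, A3, A4, A5, A6, A7}.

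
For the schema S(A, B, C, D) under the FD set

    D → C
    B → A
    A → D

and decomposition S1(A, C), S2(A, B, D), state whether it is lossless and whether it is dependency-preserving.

Lossless test: (A)⁺ = {A, C, D}, which contains all of one fragment — lossless.
Dependency preservation: the restricted closure of {D} across the fragments never reaches {C}, so D → C cannot be enforced without a join — not preserved.

lossless but not dependency-preserving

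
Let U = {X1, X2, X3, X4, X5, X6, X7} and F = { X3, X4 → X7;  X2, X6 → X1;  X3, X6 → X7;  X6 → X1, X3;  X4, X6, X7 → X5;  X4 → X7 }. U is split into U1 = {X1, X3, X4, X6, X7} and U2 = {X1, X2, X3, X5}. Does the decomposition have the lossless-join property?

Common attributes: U1 ∩ U2 = {X1, X3}.
No dependency enlarges {X1, X3}, so (X1, X3)⁺ = {X1, X3}.
The closure contains neither all of U1 = {X1, X3, X4, X6, X7} nor all of U2 = {X1, X2, X3, X5}, so the common attributes are not a superkey of either fragment. The join is lossy.

No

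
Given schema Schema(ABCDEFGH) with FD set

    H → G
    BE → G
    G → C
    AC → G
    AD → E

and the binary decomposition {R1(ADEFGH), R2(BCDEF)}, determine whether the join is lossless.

Common attributes: R1 ∩ R2 = {DEF}.
No dependency enlarges {DEF}, so (DEF)⁺ = {DEF}.
The closure contains neither all of R1 = {ADEFGH} nor all of R2 = {BCDEF}, so the common attributes are not a superkey of either fragment. The join is lossy.

No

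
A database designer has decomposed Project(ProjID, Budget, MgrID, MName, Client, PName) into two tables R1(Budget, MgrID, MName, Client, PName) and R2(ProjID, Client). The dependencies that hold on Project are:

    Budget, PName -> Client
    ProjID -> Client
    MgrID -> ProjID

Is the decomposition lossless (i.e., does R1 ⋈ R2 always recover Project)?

Common attributes: R1 ∩ R2 = {Client}.
No dependency enlarges {Client}, so (Client)⁺ = {Client}.
The closure contains neither all of R1 = {Budget, MgrID, MName, Client, PName} nor all of R2 = {ProjID, Client}, so the common attributes are not a superkey of either fragment. The join is lossy.

No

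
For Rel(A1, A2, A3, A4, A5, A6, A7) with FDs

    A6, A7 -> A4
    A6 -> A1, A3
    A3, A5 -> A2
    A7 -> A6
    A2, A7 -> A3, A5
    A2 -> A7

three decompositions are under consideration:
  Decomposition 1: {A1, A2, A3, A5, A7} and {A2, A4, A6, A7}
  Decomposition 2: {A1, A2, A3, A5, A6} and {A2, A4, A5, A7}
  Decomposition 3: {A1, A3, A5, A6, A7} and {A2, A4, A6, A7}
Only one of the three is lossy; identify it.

Decomposition 1: common = {A2, A7}, closure = {A1, A2, A3, A4, A5, A6, A7} → lossless.
Decomposition 2: common = {A2, A5}, closure = {A1, A2, A3, A4, A5, A6, A7} → lossless.
Decomposition 3: common = {A6, A7}, closure = {A1, A3, A4, A6, A7} → lossy.

Decomposition 3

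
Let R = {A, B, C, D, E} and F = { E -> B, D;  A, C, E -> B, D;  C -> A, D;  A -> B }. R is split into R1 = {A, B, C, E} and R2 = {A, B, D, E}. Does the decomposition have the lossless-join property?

Common attributes: R1 ∩ R2 = {A, B, E}.
Closure of {A, B, E}: E → B, D applies, adding D. So (A, B, E)⁺ = {A, B, D, E}.
This closure contains every attribute of R2, so R1 ∩ R2 → R2. The join is lossless.

Yes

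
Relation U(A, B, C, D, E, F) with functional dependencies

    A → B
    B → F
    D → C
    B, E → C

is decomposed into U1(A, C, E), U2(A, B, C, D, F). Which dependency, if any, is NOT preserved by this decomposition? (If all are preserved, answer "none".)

Check B, E → C: no single fragment contains all of {B, C, E}, and the restricted closure of {B, E} across the fragments never reaches {C}.
A → B is preserved.
B → F is preserved.
D → C is preserved.

B, E → C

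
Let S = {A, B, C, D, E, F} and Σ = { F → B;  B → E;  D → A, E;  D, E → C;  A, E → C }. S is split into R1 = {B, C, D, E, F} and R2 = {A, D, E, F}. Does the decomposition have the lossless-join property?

Common attributes: R1 ∩ R2 = {D, E, F}.
Closure of {D, E, F}: F → B applies, adding B; D → A, E applies, adding A; D, E → C applies, adding C. So (D, E, F)⁺ = {A, B, C, D, E, F}.
This closure contains every attribute of R1, so R1 ∩ R2 → R1. The join is lossless.

Yes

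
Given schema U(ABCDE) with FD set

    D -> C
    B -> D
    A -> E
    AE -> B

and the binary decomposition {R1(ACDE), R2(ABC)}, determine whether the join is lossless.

Common attributes: R1 ∩ R2 = {AC}.
Closure of {AC}: A → E applies, adding E; AE → B applies, adding B; B → D applies, adding D. So (AC)⁺ = {ABCDE}.
This closure contains every attribute of R1, so R1 ∩ R2 → R1. The join is lossless.

Yes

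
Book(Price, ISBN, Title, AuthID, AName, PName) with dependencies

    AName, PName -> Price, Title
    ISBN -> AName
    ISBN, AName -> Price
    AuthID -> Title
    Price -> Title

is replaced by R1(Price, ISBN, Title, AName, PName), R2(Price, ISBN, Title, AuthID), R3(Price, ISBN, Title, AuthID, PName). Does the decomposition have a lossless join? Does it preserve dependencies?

lossless and dependency-preserving

Lossless test (chase): Rows 1 and 2 agree on ISBN; apply ISBN→AName and equate their AName entries. Rows 1 and 3 agree on ISBN; apply ISBN→AName and equate their AName entries. Row 3 is now all distinguished symbols — the join is lossless.
Dependency preservation: every FD's attributes lie within a single fragment, so each can be enforced locally — preserved.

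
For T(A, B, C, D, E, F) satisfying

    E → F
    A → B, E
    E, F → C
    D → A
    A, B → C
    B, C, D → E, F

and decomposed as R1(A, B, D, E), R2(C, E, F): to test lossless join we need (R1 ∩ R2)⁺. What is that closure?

C, E, F

R1 ∩ R2 = {E}.
E → F applies, adding F
E, F → C applies, adding C
Closure: {C, E, F}.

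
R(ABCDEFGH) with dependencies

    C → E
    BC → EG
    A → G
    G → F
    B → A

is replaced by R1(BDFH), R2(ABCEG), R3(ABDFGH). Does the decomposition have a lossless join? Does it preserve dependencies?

Lossless test (chase): Rows 2 and 3 agree on G; apply G→F and equate their F entries. Rows 1 and 2 agree on B; apply B→A and equate their A entries. Rows 1 and 2 agree on A; apply A→G and equate their G entries. No row becomes fully distinguished — the join is lossy.
Dependency preservation: every FD's attributes lie within a single fragment, so each can be enforced locally — preserved.

lossy but dependency-preserving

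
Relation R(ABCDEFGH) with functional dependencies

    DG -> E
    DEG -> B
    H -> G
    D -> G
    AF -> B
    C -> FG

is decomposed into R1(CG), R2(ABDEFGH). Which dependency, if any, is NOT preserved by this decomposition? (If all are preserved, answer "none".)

Check C → FG: no single fragment contains all of {CFG}, and the restricted closure of {C} across the fragments never reaches {FG}.
DG → E is preserved.
DEG → B is preserved.
H → G is preserved.
D → G is preserved.
AF → B is preserved.

C -> FG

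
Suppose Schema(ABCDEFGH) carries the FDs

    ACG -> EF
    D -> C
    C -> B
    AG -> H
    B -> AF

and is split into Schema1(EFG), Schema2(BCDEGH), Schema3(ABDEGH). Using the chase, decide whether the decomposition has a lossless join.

Chase test. Columns are ABCDEFGH; row i has aⱼ where attribute j ∈ Schemai, else bᵢⱼ.
Initial tableau (one row per fragment):
  row 1: b11 b12 b13 b14 a5 a6 a7 b18
  row 2: b21 a2 a3 a4 a5 b26 a7 a8
  row 3: a1 a2 b33 a4 a5 b36 a7 a8
Rows 2 and 3 agree on D; apply D→C and equate their C entries.
Rows 2 and 3 agree on B; apply B→AF and equate their AF entries.
No row becomes fully distinguished — the join is lossy.

No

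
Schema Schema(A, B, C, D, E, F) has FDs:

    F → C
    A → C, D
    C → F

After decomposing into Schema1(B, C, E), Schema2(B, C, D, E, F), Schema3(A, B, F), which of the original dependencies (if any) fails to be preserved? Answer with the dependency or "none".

A → C, D

Check A → C, D: no single fragment contains all of {A, C, D}, and the restricted closure of {A} across the fragments never reaches {C, D}.
F → C is preserved.
C → F is preserved.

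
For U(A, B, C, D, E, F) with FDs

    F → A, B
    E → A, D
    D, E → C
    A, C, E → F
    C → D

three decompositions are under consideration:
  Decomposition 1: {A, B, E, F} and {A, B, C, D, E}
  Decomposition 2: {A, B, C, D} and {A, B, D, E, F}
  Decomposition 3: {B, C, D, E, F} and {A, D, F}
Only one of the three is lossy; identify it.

Decomposition 2

Decomposition 1: common = {A, B, E}, closure = {A, B, C, D, E, F} → lossless.
Decomposition 2: common = {A, B, D}, closure = {A, B, D} → lossy.
Decomposition 3: common = {D, F}, closure = {A, B, D, F} → lossless.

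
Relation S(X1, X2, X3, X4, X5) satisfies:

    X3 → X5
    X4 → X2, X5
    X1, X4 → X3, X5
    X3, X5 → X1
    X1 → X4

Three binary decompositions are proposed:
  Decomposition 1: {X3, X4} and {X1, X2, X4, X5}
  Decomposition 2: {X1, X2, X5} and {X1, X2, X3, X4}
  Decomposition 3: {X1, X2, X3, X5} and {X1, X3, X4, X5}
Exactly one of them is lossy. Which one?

Decomposition 1: common = {X4}, closure = {X2, X4, X5} → lossy.
Decomposition 2: common = {X1, X2}, closure = {X1, X2, X3, X4, X5} → lossless.
Decomposition 3: common = {X1, X3, X5}, closure = {X1, X2, X3, X4, X5} → lossless.

Decomposition 1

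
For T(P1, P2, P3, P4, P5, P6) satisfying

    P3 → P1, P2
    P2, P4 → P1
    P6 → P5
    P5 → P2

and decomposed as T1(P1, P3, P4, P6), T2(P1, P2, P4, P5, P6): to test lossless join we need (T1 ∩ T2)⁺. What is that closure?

P1, P2, P4, P5, P6

T1 ∩ T2 = {P1, P4, P6}.
P6 → P5 applies, adding P5
P5 → P2 applies, adding P2
Closure: {P1, P2, P4, P5, P6}.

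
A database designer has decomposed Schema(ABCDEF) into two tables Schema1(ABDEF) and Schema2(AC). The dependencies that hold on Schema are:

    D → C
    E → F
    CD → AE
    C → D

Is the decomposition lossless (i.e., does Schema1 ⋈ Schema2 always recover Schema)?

Common attributes: Schema1 ∩ Schema2 = {A}.
No dependency enlarges {A}, so (A)⁺ = {A}.
The closure contains neither all of Schema1 = {ABDEF} nor all of Schema2 = {AC}, so the common attributes are not a superkey of either fragment. The join is lossy.

No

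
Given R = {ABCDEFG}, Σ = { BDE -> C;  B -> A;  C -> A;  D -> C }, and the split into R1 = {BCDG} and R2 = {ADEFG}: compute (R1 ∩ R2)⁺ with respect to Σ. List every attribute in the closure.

ACDG

R1 ∩ R2 = {DG}.
D → C applies, adding C
C → A applies, adding A
Closure: {ACDG}.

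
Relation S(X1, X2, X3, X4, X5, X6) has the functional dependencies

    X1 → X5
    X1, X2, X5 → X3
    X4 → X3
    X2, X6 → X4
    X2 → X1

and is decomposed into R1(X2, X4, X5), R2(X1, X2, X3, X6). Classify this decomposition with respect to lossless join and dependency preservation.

Lossless test: (X2)⁺ = {X1, X2, X3, X5}, which is a superkey of neither fragment — lossy.
Dependency preservation: the restricted closure of {X1} across the fragments never reaches {X5}, so X1 → X5 cannot be enforced without a join — not preserved.

lossy and not dependency-preserving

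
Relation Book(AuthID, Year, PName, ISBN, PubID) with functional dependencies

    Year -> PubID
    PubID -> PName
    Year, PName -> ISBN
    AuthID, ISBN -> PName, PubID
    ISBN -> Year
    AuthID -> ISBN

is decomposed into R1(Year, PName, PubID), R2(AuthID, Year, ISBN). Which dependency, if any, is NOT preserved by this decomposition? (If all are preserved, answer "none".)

none

Year → PubID lies within R1.
PubID → PName lies within R1.
Year, PName → ISBN: restricted closure across fragments reaches ISBN.
AuthID, ISBN → PName, PubID: restricted closure across fragments reaches PName, PubID.
ISBN → Year lies within R2.
AuthID → ISBN lies within R2.
Every dependency is enforceable on the fragments, so the decomposition is dependency-preserving.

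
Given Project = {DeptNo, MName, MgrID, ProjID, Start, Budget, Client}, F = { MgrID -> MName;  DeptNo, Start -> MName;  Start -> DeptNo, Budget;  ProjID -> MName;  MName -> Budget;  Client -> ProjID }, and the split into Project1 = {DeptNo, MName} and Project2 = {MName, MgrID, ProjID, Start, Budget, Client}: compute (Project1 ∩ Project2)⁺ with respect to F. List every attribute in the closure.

MName, Budget

Project1 ∩ Project2 = {MName}.
MName → Budget applies, adding Budget
Closure: {MName, Budget}.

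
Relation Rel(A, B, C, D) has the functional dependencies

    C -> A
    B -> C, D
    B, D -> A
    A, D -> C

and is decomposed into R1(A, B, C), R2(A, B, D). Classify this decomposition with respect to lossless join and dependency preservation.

Lossless test: (A, B)⁺ = {A, B, C, D}, which contains all of one fragment — lossless.
Dependency preservation: the restricted closure of {A, D} across the fragments never reaches {C}, so A, D → C cannot be enforced without a join — not preserved.

lossless but not dependency-preserving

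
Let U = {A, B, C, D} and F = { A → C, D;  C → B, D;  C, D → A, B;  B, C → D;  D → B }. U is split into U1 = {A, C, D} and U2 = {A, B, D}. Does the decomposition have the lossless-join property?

Common attributes: U1 ∩ U2 = {A, D}.
Closure of {A, D}: A → C, D applies, adding C; C → B, D applies, adding B. So (A, D)⁺ = {A, B, C, D}.
This closure contains every attribute of U1, so U1 ∩ U2 → U1. The join is lossless.

Yes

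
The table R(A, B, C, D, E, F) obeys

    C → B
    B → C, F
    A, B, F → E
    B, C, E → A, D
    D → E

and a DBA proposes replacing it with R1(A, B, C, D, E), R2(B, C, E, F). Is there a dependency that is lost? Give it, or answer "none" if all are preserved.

C → B lies within R1.
B → C, F lies within R2.
A, B, F → E: restricted closure across fragments reaches E.
B, C, E → A, D lies within R1.
D → E lies within R1.
Every dependency is enforceable on the fragments, so the decomposition is dependency-preserving.

none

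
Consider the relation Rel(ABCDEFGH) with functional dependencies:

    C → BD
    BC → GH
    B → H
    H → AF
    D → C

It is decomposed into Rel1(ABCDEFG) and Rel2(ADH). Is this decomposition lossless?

Common attributes: Rel1 ∩ Rel2 = {AD}.
Closure of {AD}: D → C applies, adding C; C → BD applies, adding B; BC → GH applies, adding GH; H → AF applies, adding F. So (AD)⁺ = {ABCDFGH}.
This closure contains every attribute of Rel2, so Rel1 ∩ Rel2 → Rel2. The join is lossless.

Yes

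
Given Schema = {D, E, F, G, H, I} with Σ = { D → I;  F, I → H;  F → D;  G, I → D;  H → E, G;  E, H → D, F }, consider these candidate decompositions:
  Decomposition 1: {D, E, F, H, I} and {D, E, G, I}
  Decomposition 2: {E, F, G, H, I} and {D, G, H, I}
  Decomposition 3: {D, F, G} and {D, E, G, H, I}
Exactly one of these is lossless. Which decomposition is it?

Decomposition 1: common = {D, E, I}, closure = {D, E, I} → lossy.
Decomposition 2: common = {G, H, I}, closure = {D, E, F, G, H, I} → lossless.
Decomposition 3: common = {D, G}, closure = {D, G, I} → lossy.

Decomposition 2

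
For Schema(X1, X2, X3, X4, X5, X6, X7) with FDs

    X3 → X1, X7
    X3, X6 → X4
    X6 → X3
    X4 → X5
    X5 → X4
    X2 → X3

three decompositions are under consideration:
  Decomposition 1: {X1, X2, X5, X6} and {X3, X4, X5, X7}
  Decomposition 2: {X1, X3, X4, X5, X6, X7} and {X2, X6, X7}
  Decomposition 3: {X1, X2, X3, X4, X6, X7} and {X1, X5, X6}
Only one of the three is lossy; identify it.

Decomposition 1: common = {X5}, closure = {X4, X5} → lossy.
Decomposition 2: common = {X6, X7}, closure = {X1, X3, X4, X5, X6, X7} → lossless.
Decomposition 3: common = {X1, X6}, closure = {X1, X3, X4, X5, X6, X7} → lossless.

Decomposition 1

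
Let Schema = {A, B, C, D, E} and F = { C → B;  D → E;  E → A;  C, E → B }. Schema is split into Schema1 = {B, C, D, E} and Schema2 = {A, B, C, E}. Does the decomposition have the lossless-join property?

Yes

Common attributes: Schema1 ∩ Schema2 = {B, C, E}.
Closure of {B, C, E}: E → A applies, adding A. So (B, C, E)⁺ = {A, B, C, E}.
This closure contains every attribute of Schema2, so Schema1 ∩ Schema2 → Schema2. The join is lossless.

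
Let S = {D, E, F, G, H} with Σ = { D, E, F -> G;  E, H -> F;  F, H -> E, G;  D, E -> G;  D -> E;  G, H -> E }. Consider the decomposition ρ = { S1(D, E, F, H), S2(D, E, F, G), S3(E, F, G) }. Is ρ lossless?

Chase test. Columns are D, E, F, G, H; row i has aⱼ where attribute j ∈ Si, else bᵢⱼ.
Initial tableau (one row per fragment):
  row 1: a1 a2 a3 b14 a5
  row 2: a1 a2 a3 a4 b25
  row 3: b31 a2 a3 a4 b35
Rows 1 and 2 agree on D, E, F; apply D, E, F→G and equate their G entries.
Row 1 is now all distinguished symbols — the join is lossless.

Yes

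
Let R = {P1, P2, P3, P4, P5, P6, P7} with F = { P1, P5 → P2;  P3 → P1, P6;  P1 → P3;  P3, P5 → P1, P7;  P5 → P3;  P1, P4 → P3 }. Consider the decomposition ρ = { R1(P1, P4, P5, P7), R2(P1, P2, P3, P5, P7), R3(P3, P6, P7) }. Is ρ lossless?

Yes

Chase test. Columns are P1, P2, P3, P4, P5, P6, P7; row i has aⱼ where attribute j ∈ Ri, else bᵢⱼ.
Initial tableau (one row per fragment):
  row 1: a1 b12 b13 a4 a5 b16 a7
  row 2: a1 a2 a3 b24 a5 b26 a7
  row 3: b31 b32 a3 b34 b35 a6 a7
Rows 1 and 2 agree on P1, P5; apply P1, P5→P2 and equate their P2 entries.
Rows 2 and 3 agree on P3; apply P3→P1, P6 and equate their P1, P6 entries.
Rows 1 and 2 agree on P1; apply P1→P3 and equate their P3 entries.
Rows 1 and 2 agree on P3; apply P3→P1, P6 and equate their P1, P6 entries.
Row 1 is now all distinguished symbols — the join is lossless.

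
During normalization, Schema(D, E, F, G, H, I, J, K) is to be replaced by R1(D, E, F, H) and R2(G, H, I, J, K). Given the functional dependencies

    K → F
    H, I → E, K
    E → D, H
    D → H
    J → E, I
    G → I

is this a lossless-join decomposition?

Common attributes: R1 ∩ R2 = {H}.
No dependency enlarges {H}, so (H)⁺ = {H}.
The closure contains neither all of R1 = {D, E, F, H} nor all of R2 = {G, H, I, J, K}, so the common attributes are not a superkey of either fragment. The join is lossy.

No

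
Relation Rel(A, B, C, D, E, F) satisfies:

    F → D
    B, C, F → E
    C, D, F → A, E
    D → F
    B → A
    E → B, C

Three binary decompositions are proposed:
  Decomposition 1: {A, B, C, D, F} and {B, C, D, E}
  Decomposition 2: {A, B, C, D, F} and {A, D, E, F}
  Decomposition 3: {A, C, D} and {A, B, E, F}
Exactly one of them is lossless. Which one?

Decomposition 1: common = {B, C, D}, closure = {A, B, C, D, E, F} → lossless.
Decomposition 2: common = {A, D, F}, closure = {A, D, F} → lossy.
Decomposition 3: common = {A}, closure = {A} → lossy.

Decomposition 1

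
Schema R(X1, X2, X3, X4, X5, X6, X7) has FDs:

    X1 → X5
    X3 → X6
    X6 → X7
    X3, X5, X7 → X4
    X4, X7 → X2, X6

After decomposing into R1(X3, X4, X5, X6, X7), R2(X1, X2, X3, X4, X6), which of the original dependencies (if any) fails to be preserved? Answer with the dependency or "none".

X1 → X5

Check X1 → X5: no single fragment contains all of {X1, X5}, and the restricted closure of {X1} across the fragments never reaches {X5}.
X3 → X6 is preserved.
X6 → X7 is preserved.
X3, X5, X7 → X4 is preserved.
X4, X7 → X2, X6 is preserved.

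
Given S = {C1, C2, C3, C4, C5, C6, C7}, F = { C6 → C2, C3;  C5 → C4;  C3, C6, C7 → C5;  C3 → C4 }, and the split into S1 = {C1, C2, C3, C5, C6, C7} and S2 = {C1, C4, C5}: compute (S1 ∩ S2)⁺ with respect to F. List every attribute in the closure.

C1, C4, C5

S1 ∩ S2 = {C1, C5}.
C5 → C4 applies, adding C4
Closure: {C1, C4, C5}.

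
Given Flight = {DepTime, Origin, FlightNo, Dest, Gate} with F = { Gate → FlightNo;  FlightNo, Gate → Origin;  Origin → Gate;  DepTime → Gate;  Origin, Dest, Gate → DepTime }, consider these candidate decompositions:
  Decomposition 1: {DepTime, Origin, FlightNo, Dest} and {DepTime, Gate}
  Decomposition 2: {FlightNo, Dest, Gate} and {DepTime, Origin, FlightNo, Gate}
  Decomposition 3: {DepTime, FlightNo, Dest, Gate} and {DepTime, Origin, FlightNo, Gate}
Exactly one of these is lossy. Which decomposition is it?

Decomposition 1: common = {DepTime}, closure = {DepTime, Origin, FlightNo, Gate} → lossless.
Decomposition 2: common = {FlightNo, Gate}, closure = {Origin, FlightNo, Gate} → lossy.
Decomposition 3: common = {DepTime, FlightNo, Gate}, closure = {DepTime, Origin, FlightNo, Gate} → lossless.

Decomposition 2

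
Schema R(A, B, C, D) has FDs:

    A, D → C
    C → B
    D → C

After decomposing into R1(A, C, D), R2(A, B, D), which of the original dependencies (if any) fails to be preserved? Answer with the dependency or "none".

C → B

Check C → B: no single fragment contains all of {B, C}, and the restricted closure of {C} across the fragments never reaches {B}.
A, D → C is preserved.
D → C is preserved.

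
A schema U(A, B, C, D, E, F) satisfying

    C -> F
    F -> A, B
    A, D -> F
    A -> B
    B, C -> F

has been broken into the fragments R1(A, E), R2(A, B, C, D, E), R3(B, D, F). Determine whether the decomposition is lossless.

No

Chase test. Columns are A, B, C, D, E, F; row i has aⱼ where attribute j ∈ Ri, else bᵢⱼ.
Initial tableau (one row per fragment):
  row 1: a1 b12 b13 b14 a5 b16
  row 2: a1 a2 a3 a4 a5 b26
  row 3: b31 a2 b33 a4 b35 a6
Rows 1 and 2 agree on A; apply A→B and equate their B entries.
No row becomes fully distinguished — the join is lossy.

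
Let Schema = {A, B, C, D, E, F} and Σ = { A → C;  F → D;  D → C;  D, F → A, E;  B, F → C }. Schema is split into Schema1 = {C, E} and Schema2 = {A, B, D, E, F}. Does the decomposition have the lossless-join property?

No

Common attributes: Schema1 ∩ Schema2 = {E}.
No dependency enlarges {E}, so (E)⁺ = {E}.
The closure contains neither all of Schema1 = {C, E} nor all of Schema2 = {A, B, D, E, F}, so the common attributes are not a superkey of either fragment. The join is lossy.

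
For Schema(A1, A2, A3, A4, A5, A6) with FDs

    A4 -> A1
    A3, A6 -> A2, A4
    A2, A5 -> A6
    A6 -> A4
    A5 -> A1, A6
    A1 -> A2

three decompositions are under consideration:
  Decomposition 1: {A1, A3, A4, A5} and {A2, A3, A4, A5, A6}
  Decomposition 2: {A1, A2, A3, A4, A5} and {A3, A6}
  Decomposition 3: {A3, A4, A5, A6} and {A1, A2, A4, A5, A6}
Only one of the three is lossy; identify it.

Decomposition 1: common = {A3, A4, A5}, closure = {A1, A2, A3, A4, A5, A6} → lossless.
Decomposition 2: common = {A3}, closure = {A3} → lossy.
Decomposition 3: common = {A4, A5, A6}, closure = {A1, A2, A4, A5, A6} → lossless.

Decomposition 2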